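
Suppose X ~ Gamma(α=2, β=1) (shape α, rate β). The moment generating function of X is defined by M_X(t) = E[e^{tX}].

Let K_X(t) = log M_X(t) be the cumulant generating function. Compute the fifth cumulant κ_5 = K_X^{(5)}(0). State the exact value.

κ_5 = D^5[K](0) = 48

M_X(t) = (1 - t)^(-2)
K_X(t) = log M_X(t) = -2*log(1 - t)
D^5[K](t) = -48/(t^5 - 5*t^4 + 10*t^3 - 10*t^2 + 5*t - 1)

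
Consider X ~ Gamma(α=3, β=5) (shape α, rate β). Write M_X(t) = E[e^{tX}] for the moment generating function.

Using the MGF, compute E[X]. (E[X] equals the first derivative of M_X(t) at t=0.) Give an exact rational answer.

E[X] = M^(1)(0) = 3/5

M_X(t) = 125/(5 - t)^3
M^(1)(t) = 375/(t^4 - 20*t^3 + 150*t^2 - 500*t + 625)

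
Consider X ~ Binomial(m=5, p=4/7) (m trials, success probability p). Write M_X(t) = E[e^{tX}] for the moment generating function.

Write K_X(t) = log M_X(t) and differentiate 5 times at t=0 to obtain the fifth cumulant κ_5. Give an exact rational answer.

M_X(t) = (4*e^(t)/7 + 3/7)^5
K_X(t) = log M_X(t) = 5*log(4*e^(t)/7 + 3/7)
dK/dt = 20*e^(t)/(4*e^(t) + 3)
d^2K/dt^2 = 60*e^(t)/(16*e^(2*t) + 24*e^(t) + 9)
d^3K/dt^3 = (-240*e^(2*t) + 180*e^(t))/(64*e^(3*t) + 144*e^(2*t) + 108*e^(t) + 27)
d^4K/dt^4 = (960*e^(3*t) - 2880*e^(2*t) + 540*e^(t))/(256*e^(4*t) + 768*e^(3*t) + 864*e^(2*t) + 432*e^(t) + 81)
d^5K/dt^5 = (-3840*e^(4*t) + 31680*e^(3*t) - 23760*e^(2*t) + 1620*e^(t))/(1024*e^(5*t) + 3840*e^(4*t) + 5760*e^(3*t) + 4320*e^(2*t) + 1620*e^(t) + 243)

κ_5 = d^5K/dt^5 |_{t=0} = 5700/16807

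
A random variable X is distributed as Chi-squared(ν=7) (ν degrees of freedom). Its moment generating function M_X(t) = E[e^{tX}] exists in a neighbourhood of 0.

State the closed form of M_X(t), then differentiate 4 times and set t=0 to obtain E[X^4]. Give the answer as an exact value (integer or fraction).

M_X(t) = (1 - 2*t)^(-7/2)
M′(t) = 7/(16*t^4*√(1 - 2*t) - 32*t^3*√(1 - 2*t) + 24*t^2*√(1 - 2*t) - 8*t*√(1 - 2*t) + √(1 - 2*t))
M′′(t) = -63/(32*t^5*√(1 - 2*t) - 80*t^4*√(1 - 2*t) + 80*t^3*√(1 - 2*t) - 40*t^2*√(1 - 2*t) + 10*t*√(1 - 2*t) - √(1 - 2*t))
M′′′(t) = 693/(64*t^6*√(1 - 2*t) - 192*t^5*√(1 - 2*t) + 240*t^4*√(1 - 2*t) - 160*t^3*√(1 - 2*t) + 60*t^2*√(1 - 2*t) - 12*t*√(1 - 2*t) + √(1 - 2*t))

E[X^4] = M′′′′(0) = 9009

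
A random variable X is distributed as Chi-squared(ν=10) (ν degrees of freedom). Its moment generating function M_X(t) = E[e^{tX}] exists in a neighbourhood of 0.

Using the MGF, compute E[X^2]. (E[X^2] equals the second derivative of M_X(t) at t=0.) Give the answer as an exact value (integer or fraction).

E[X^2] = M^(2)(0) = 120

M_X(t) = (1 - 2*t)^(-5)
M^(2)(t) = -120/(128*t^7 - 448*t^6 + 672*t^5 - 560*t^4 + 280*t^3 - 84*t^2 + 14*t - 1)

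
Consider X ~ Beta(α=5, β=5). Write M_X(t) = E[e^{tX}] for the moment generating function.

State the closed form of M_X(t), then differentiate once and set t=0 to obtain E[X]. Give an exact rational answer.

M_X(t) = ₁F₁(5; 10; t)
M^(1)(t) = ₁F₁(6; 11; t)/2

E[X] = M^(1)(0) = 1/2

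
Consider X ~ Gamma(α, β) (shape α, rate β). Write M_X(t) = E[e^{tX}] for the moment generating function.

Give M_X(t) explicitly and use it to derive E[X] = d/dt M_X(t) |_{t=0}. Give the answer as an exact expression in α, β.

E[X] = dM/dt |_{t=0} = α/β

M_X(t) = (β/(β - t))^α
dM/dt = -α*β^α*(1/(β - t))^α/(-β + t)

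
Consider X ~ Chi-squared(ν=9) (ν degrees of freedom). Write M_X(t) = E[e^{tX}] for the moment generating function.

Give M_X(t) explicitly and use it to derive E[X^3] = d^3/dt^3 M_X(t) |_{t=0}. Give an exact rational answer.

M_X(t) = (1 - 2*t)^(-9/2)

E[X^3] = M^(3)(0) = 1287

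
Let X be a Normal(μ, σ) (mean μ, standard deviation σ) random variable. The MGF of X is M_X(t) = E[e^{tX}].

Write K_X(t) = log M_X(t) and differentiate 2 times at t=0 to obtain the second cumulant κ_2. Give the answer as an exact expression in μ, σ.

M_X(t) = e^(μ*t + σ^2*t^2/2)
K_X(t) = log M_X(t) = μ*t + σ^2*t^2/2
K′(t) = μ + σ^2*t
K′′(t) = σ^2

κ_2 = K′′(0) = σ^2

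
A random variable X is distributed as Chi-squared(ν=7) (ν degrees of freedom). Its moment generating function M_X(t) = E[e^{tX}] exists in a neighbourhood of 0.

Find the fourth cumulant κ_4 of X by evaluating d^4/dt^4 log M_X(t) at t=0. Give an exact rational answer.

κ_4 = D^4[K](0) = 336

M_X(t) = (1 - 2*t)^(-7/2)
K_X(t) = log M_X(t) = -7*log(1 - 2*t)/2
D^4[K](t) = 336/(16*t^4 - 32*t^3 + 24*t^2 - 8*t + 1)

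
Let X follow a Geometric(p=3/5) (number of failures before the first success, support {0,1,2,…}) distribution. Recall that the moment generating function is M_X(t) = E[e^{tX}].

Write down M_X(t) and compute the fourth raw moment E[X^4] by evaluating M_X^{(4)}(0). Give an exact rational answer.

M_X(t) = 3/(5*(1 - 2*e^(t)/5))
M′(t) = 6*e^(t)/(4*e^(2*t) - 20*e^(t) + 25)
M′′(t) = (-12*e^(2*t) - 30*e^(t))/(8*e^(3*t) - 60*e^(2*t) + 150*e^(t) - 125)
M′′′(t) = (24*e^(3*t) + 240*e^(2*t) + 150*e^(t))/(16*e^(4*t) - 160*e^(3*t) + 600*e^(2*t) - 1000*e^(t) + 625)
M′′′′(t) = (-48*e^(4*t) - 1320*e^(3*t) - 3300*e^(2*t) - 750*e^(t))/(32*e^(5*t) - 400*e^(4*t) + 2000*e^(3*t) - 5000*e^(2*t) + 6250*e^(t) - 3125)

E[X^4] = M′′′′(0) = 602/27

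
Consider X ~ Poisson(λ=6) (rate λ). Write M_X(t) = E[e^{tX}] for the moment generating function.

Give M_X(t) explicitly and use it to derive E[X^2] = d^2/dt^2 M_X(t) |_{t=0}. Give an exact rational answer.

M_X(t) = e^(6*e^(t) - 6)
D^2[M](t) = (36*e^(2*t)*e^(6*e^(t)) + 6*e^(t)*e^(6*e^(t)))*e^(-6)

E[X^2] = D^2[M](0) = 42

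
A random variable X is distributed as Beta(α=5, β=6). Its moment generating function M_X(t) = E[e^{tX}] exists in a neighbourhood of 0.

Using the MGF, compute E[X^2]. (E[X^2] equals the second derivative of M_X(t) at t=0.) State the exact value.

M_X(t) = ₁F₁(5; 11; t)
M^(2)(t) = 5*₁F₁(7; 13; t)/22

E[X^2] = M^(2)(0) = 5/22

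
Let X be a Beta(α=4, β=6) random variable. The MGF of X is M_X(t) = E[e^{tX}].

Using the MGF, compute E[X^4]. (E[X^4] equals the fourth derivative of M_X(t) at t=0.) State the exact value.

E[X^4] = M^(4)(0) = 7/143

M_X(t) = ₁F₁(4; 10; t)
M^(4)(t) = 7*₁F₁(8; 14; t)/143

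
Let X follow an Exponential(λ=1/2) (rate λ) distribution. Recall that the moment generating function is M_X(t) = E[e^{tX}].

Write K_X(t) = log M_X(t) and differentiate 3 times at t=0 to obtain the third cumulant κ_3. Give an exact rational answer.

κ_3 = K′′′(0) = 16

M_X(t) = 1/(2*(1/2 - t))
K_X(t) = log M_X(t) = -log(1/2 - t) - log(2)
K′(t) = -2/(2*t - 1)
K′′(t) = 4/(4*t^2 - 4*t + 1)
K′′′(t) = -16/(8*t^3 - 12*t^2 + 6*t - 1)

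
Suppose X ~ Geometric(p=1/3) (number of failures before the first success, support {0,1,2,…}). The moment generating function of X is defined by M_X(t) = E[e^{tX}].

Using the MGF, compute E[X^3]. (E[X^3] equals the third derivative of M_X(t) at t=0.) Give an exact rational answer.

M_X(t) = 1/(3*(1 - 2*e^(t)/3))
D^3[M](t) = (8*e^(3*t) + 48*e^(2*t) + 18*e^(t))/(16*e^(4*t) - 96*e^(3*t) + 216*e^(2*t) - 216*e^(t) + 81)

E[X^3] = D^3[M](0) = 74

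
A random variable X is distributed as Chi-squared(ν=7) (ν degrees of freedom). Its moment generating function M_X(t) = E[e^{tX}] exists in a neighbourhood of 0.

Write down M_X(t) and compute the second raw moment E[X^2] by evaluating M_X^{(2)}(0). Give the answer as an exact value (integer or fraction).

E[X^2] = D^2[M](0) = 63

M_X(t) = (1 - 2*t)^(-7/2)
D^2[M](t) = -63/(32*t^5*√(1 - 2*t) - 80*t^4*√(1 - 2*t) + 80*t^3*√(1 - 2*t) - 40*t^2*√(1 - 2*t) + 10*t*√(1 - 2*t) - √(1 - 2*t))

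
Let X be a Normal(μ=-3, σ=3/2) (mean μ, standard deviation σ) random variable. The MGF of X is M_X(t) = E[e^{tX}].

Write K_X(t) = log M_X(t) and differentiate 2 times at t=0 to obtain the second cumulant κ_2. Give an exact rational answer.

M_X(t) = e^(9*t^2/8 - 3*t)
K_X(t) = log M_X(t) = 9*t^2/8 - 3*t
K′(t) = 9*t/4 - 3
K′′(t) = 9/4

κ_2 = K′′(0) = 9/4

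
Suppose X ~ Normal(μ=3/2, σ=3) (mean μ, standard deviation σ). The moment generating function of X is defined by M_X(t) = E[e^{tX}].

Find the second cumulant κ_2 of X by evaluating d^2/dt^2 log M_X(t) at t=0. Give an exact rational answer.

M_X(t) = e^(9*t^2/2 + 3*t/2)
K_X(t) = log M_X(t) = 9*t^2/2 + 3*t/2
K′(t) = 9*t + 3/2
K′′(t) = 9

κ_2 = K′′(0) = 9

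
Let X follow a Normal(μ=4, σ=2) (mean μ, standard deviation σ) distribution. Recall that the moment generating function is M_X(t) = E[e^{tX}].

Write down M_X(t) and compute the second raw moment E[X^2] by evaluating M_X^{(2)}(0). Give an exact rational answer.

M_X(t) = e^(2*t^2 + 4*t)
M^(2)(t) = 16*t^2*e^(4*t)*e^(2*t^2) + 32*t*e^(4*t)*e^(2*t^2) + 20*e^(4*t)*e^(2*t^2)

E[X^2] = M^(2)(0) = 20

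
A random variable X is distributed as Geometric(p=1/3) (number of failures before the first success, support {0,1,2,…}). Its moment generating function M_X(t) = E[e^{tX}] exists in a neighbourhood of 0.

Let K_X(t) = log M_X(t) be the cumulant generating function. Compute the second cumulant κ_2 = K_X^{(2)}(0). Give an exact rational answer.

κ_2 = K^(2)(0) = 6

M_X(t) = 1/(3*(1 - 2*e^(t)/3))
K_X(t) = log M_X(t) = -log(1 - 2*e^(t)/3) - log(3)
K^(2)(t) = 6*e^(t)/(4*e^(2*t) - 12*e^(t) + 9)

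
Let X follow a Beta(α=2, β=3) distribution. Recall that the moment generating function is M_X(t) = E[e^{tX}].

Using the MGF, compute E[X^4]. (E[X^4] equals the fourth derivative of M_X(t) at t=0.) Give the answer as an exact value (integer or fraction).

M_X(t) = ₁F₁(2; 5; t)
M′(t) = 2*₁F₁(3; 6; t)/5
M′′(t) = ₁F₁(4; 7; t)/5
M′′′(t) = 4*₁F₁(5; 8; t)/35
M′′′′(t) = ₁F₁(6; 9; t)/14

E[X^4] = M′′′′(0) = 1/14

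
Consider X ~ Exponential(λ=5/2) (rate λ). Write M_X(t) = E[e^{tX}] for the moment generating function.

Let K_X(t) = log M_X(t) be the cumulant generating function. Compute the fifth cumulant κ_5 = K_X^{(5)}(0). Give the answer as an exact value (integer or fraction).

M_X(t) = 5/(2*(5/2 - t))
K_X(t) = log M_X(t) = -log(5/2 - t) - log(2) + log(5)
K^(5)(t) = -768/(32*t^5 - 400*t^4 + 2000*t^3 - 5000*t^2 + 6250*t - 3125)

κ_5 = K^(5)(0) = 768/3125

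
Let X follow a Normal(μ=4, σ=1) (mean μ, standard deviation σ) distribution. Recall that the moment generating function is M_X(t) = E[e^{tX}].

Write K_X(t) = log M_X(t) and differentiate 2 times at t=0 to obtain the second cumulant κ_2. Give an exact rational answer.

κ_2 = D^2[K](0) = 1

M_X(t) = e^(t^2/2 + 4*t)
K_X(t) = log M_X(t) = t^2/2 + 4*t
D^2[K](t) = 1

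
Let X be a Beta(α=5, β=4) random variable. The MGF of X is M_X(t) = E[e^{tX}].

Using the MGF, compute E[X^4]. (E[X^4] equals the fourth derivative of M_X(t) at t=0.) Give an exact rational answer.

M_X(t) = ₁F₁(5; 9; t)
dM/dt = 5*₁F₁(6; 10; t)/9
d^2M/dt^2 = ₁F₁(7; 11; t)/3
d^3M/dt^3 = 7*₁F₁(8; 12; t)/33
d^4M/dt^4 = 14*₁F₁(9; 13; t)/99

E[X^4] = d^4M/dt^4 |_{t=0} = 14/99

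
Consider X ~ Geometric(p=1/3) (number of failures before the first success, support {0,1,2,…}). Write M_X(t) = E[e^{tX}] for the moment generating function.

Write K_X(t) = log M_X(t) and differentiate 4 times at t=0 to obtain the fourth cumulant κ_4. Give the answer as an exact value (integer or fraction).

M_X(t) = 1/(3*(1 - 2*e^(t)/3))
K_X(t) = log M_X(t) = -log(1 - 2*e^(t)/3) - log(3)
K^(4)(t) = (24*e^(3*t) + 144*e^(2*t) + 54*e^(t))/(16*e^(4*t) - 96*e^(3*t) + 216*e^(2*t) - 216*e^(t) + 81)

κ_4 = K^(4)(0) = 222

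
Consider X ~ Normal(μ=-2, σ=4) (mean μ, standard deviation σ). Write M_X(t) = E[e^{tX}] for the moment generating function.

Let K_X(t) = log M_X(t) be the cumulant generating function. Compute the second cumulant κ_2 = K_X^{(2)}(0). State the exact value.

M_X(t) = e^(8*t^2 - 2*t)
K_X(t) = log M_X(t) = 8*t^2 - 2*t
K′(t) = 16*t - 2
K′′(t) = 16

κ_2 = K′′(0) = 16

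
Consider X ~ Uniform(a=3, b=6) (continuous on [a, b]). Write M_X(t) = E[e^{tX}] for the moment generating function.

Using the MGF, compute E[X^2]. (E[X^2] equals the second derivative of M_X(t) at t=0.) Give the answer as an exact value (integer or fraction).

M_X(t) = (e^(6*t) - e^(3*t))/(3*t)
M′(t) = (6*t*e^(6*t) - 3*t*e^(3*t) - e^(6*t) + e^(3*t))/(3*t^2)
M′′(t) = (36*t^2*e^(6*t) - 9*t^2*e^(3*t) - 12*t*e^(6*t) + 6*t*e^(3*t) + 2*e^(6*t) - 2*e^(3*t))/(3*t^3)

E[X^2] = M′′(0) = 21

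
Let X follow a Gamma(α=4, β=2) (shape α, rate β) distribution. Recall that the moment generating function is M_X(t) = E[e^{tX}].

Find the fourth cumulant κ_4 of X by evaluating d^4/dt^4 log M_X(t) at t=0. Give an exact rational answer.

M_X(t) = 16/(2 - t)^4
K_X(t) = log M_X(t) = -4*log(2 - t) + 4*log(2)
K^(4)(t) = 24/(t^4 - 8*t^3 + 24*t^2 - 32*t + 16)

κ_4 = K^(4)(0) = 3/2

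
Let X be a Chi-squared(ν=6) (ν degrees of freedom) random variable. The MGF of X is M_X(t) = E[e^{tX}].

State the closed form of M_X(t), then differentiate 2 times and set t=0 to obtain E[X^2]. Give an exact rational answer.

E[X^2] = M^(2)(0) = 48

M_X(t) = (1 - 2*t)^(-3)
M^(2)(t) = -48/(32*t^5 - 80*t^4 + 80*t^3 - 40*t^2 + 10*t - 1)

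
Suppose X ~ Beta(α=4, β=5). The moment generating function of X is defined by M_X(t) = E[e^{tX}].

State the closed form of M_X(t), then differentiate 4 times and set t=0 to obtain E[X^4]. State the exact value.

M_X(t) = ₁F₁(4; 9; t)
M^(4)(t) = 7*₁F₁(8; 13; t)/99

E[X^4] = M^(4)(0) = 7/99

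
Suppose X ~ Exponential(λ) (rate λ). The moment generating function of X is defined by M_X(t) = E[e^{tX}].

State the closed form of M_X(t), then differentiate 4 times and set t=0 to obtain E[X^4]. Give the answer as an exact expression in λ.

E[X^4] = d^4M/dt^4 |_{t=0} = 24/λ^4

M_X(t) = λ/(λ - t)
dM/dt = λ/(λ^2 - 2*λ*t + t^2)
d^2M/dt^2 = -2*λ/(-λ^3 + 3*λ^2*t - 3*λ*t^2 + t^3)
d^3M/dt^3 = 6*λ/(λ^4 - 4*λ^3*t + 6*λ^2*t^2 - 4*λ*t^3 + t^4)
d^4M/dt^4 = -24*λ/(-λ^5 + 5*λ^4*t - 10*λ^3*t^2 + 10*λ^2*t^3 - 5*λ*t^4 + t^5)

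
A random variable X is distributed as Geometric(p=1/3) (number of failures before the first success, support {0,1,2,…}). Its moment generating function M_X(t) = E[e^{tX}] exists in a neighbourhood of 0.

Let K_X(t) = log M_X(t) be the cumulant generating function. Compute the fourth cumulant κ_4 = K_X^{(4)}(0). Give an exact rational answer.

κ_4 = d^4K/dt^4 |_{t=0} = 222

M_X(t) = 1/(3*(1 - 2*e^(t)/3))
K_X(t) = log M_X(t) = -log(1 - 2*e^(t)/3) - log(3)
dK/dt = -2*e^(t)/(2*e^(t) - 3)
d^2K/dt^2 = 6*e^(t)/(4*e^(2*t) - 12*e^(t) + 9)
d^3K/dt^3 = (-12*e^(2*t) - 18*e^(t))/(8*e^(3*t) - 36*e^(2*t) + 54*e^(t) - 27)
d^4K/dt^4 = (24*e^(3*t) + 144*e^(2*t) + 54*e^(t))/(16*e^(4*t) - 96*e^(3*t) + 216*e^(2*t) - 216*e^(t) + 81)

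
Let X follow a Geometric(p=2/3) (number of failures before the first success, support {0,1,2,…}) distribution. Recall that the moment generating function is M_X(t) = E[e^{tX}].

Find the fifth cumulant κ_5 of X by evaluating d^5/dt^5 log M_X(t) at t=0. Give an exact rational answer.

κ_5 = d^5K/dt^5 |_{t=0} = 15

M_X(t) = 2/(3*(1 - e^(t)/3))
K_X(t) = log M_X(t) = -log(1 - e^(t)/3) - log(3) + log(2)
dK/dt = -e^(t)/(e^(t) - 3)
d^2K/dt^2 = 3*e^(t)/(e^(2*t) - 6*e^(t) + 9)
d^3K/dt^3 = (-3*e^(2*t) - 9*e^(t))/(e^(3*t) - 9*e^(2*t) + 27*e^(t) - 27)
d^4K/dt^4 = (3*e^(3*t) + 36*e^(2*t) + 27*e^(t))/(e^(4*t) - 12*e^(3*t) + 54*e^(2*t) - 108*e^(t) + 81)
d^5K/dt^5 = (-3*e^(4*t) - 99*e^(3*t) - 297*e^(2*t) - 81*e^(t))/(e^(5*t) - 15*e^(4*t) + 90*e^(3*t) - 270*e^(2*t) + 405*e^(t) - 243)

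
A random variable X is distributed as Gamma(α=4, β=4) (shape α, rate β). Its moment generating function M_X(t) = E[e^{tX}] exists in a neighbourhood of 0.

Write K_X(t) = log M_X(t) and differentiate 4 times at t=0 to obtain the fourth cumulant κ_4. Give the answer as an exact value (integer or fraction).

κ_4 = K^(4)(0) = 3/32

M_X(t) = 256/(4 - t)^4
K_X(t) = log M_X(t) = -4*log(4 - t) + 8*log(2)
K^(4)(t) = 24/(t^4 - 16*t^3 + 96*t^2 - 256*t + 256)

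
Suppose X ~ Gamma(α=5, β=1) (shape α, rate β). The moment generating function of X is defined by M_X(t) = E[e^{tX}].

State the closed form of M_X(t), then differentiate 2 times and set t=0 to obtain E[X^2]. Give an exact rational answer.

M_X(t) = (1 - t)^(-5)
dM/dt = 5/(t^6 - 6*t^5 + 15*t^4 - 20*t^3 + 15*t^2 - 6*t + 1)
d^2M/dt^2 = -30/(t^7 - 7*t^6 + 21*t^5 - 35*t^4 + 35*t^3 - 21*t^2 + 7*t - 1)

E[X^2] = d^2M/dt^2 |_{t=0} = 30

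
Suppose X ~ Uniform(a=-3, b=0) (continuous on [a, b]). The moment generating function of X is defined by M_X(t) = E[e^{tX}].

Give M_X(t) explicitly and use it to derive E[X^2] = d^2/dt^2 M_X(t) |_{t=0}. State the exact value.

E[X^2] = d^2M/dt^2 |_{t=0} = 3

M_X(t) = (1 - e^(-3*t))/(3*t)
dM/dt = (3*t - e^(3*t) + 1)*e^(-3*t)/(3*t^2)
d^2M/dt^2 = (-9*t^2 - 6*t + 2*e^(3*t) - 2)*e^(-3*t)/(3*t^3)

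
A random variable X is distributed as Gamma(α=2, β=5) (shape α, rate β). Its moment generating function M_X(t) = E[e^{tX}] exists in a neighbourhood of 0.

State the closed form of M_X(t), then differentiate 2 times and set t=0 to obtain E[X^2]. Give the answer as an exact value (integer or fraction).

M_X(t) = 25/(5 - t)^2
M^(2)(t) = 150/(t^4 - 20*t^3 + 150*t^2 - 500*t + 625)

E[X^2] = M^(2)(0) = 6/25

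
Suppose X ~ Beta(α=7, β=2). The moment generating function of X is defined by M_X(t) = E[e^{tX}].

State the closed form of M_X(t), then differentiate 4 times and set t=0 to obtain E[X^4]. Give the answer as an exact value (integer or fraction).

M_X(t) = ₁F₁(7; 9; t)
M′(t) = 7*₁F₁(8; 10; t)/9
M′′(t) = 28*₁F₁(9; 11; t)/45
M′′′(t) = 28*₁F₁(10; 12; t)/55
M′′′′(t) = 14*₁F₁(11; 13; t)/33

E[X^4] = M′′′′(0) = 14/33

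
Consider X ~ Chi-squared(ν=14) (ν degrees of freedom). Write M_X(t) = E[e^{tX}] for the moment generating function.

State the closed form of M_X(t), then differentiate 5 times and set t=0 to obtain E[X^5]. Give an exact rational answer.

M_X(t) = (1 - 2*t)^(-7)
M′(t) = 14/(256*t^8 - 1024*t^7 + 1792*t^6 - 1792*t^5 + 1120*t^4 - 448*t^3 + 112*t^2 - 16*t + 1)
M′′(t) = -224/(512*t^9 - 2304*t^8 + 4608*t^7 - 5376*t^6 + 4032*t^5 - 2016*t^4 + 672*t^3 - 144*t^2 + 18*t - 1)
M′′′(t) = 4032/(1024*t^10 - 5120*t^9 + 11520*t^8 - 15360*t^7 + 13440*t^6 - 8064*t^5 + 3360*t^4 - 960*t^3 + 180*t^2 - 20*t + 1)
M′′′′(t) = -80640/(2048*t^11 - 11264*t^10 + 28160*t^9 - 42240*t^8 + 42240*t^7 - 29568*t^6 + 14784*t^5 - 5280*t^4 + 1320*t^3 - 220*t^2 + 22*t - 1)
M′′′′′(t) = 1774080/(4096*t^12 - 24576*t^11 + 67584*t^10 - 112640*t^9 + 126720*t^8 - 101376*t^7 + 59136*t^6 - 25344*t^5 + 7920*t^4 - 1760*t^3 + 264*t^2 - 24*t + 1)

E[X^5] = M′′′′′(0) = 1774080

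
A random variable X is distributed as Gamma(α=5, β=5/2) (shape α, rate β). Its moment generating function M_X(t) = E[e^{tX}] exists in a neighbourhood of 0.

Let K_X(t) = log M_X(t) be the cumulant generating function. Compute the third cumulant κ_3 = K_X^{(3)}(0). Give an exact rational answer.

κ_3 = K′′′(0) = 16/25

M_X(t) = 3125/(32*(5/2 - t)^5)
K_X(t) = log M_X(t) = -5*log(5/2 - t) - 5*log(2) + 5*log(5)
K′(t) = -10/(2*t - 5)
K′′(t) = 20/(4*t^2 - 20*t + 25)
K′′′(t) = -80/(8*t^3 - 60*t^2 + 150*t - 125)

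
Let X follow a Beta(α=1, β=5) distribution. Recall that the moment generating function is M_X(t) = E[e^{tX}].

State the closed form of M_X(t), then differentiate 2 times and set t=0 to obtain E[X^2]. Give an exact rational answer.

E[X^2] = M′′(0) = 1/21

M_X(t) = ₁F₁(1; 6; t)
M′(t) = ₁F₁(2; 7; t)/6
M′′(t) = ₁F₁(3; 8; t)/21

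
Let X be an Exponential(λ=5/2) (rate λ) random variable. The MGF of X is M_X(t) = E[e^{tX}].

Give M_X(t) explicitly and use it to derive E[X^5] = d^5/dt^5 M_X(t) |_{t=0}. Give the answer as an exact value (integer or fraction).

M_X(t) = 5/(2*(5/2 - t))
D^5[M](t) = 19200/(64*t^6 - 960*t^5 + 6000*t^4 - 20000*t^3 + 37500*t^2 - 37500*t + 15625)

E[X^5] = D^5[M](0) = 768/625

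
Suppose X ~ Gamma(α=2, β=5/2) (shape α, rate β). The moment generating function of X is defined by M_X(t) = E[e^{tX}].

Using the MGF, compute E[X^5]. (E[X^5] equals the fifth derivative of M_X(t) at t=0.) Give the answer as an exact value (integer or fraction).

E[X^5] = M^(5)(0) = 4608/625

M_X(t) = 25/(4*(5/2 - t)^2)
M^(5)(t) = -576000/(128*t^7 - 2240*t^6 + 16800*t^5 - 70000*t^4 + 175000*t^3 - 262500*t^2 + 218750*t - 78125)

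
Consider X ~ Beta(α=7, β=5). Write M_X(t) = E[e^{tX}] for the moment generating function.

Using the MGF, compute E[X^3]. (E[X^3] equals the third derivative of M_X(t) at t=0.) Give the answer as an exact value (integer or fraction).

M_X(t) = ₁F₁(7; 12; t)
M^(3)(t) = 3*₁F₁(10; 15; t)/13

E[X^3] = M^(3)(0) = 3/13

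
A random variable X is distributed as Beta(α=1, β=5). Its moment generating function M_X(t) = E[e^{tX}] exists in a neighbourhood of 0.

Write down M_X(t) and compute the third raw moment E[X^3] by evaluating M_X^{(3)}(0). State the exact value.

M_X(t) = ₁F₁(1; 6; t)
dM/dt = ₁F₁(2; 7; t)/6
d^2M/dt^2 = ₁F₁(3; 8; t)/21
d^3M/dt^3 = ₁F₁(4; 9; t)/56

E[X^3] = d^3M/dt^3 |_{t=0} = 1/56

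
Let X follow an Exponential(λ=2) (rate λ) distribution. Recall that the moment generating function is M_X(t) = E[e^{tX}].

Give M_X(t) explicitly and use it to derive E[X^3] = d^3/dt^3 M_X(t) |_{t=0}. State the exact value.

E[X^3] = d^3M/dt^3 |_{t=0} = 3/4

M_X(t) = 2/(2 - t)
dM/dt = 2/(t^2 - 4*t + 4)
d^2M/dt^2 = -4/(t^3 - 6*t^2 + 12*t - 8)
d^3M/dt^3 = 12/(t^4 - 8*t^3 + 24*t^2 - 32*t + 16)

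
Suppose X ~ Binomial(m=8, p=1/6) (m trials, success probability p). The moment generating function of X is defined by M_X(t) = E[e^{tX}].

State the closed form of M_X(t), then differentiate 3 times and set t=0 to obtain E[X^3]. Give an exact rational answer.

M_X(t) = (e^(t)/6 + 5/6)^8

E[X^3] = D^3[M](0) = 68/9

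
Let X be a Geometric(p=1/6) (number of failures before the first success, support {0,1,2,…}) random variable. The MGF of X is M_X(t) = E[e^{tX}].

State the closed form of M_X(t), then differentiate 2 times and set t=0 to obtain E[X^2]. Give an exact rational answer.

E[X^2] = M′′(0) = 55

M_X(t) = 1/(6*(1 - 5*e^(t)/6))
M′(t) = 5*e^(t)/(25*e^(2*t) - 60*e^(t) + 36)
M′′(t) = (-25*e^(2*t) - 30*e^(t))/(125*e^(3*t) - 450*e^(2*t) + 540*e^(t) - 216)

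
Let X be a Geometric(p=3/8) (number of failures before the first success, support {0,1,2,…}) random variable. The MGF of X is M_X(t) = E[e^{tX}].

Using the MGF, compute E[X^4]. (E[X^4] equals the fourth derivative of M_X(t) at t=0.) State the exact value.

M_X(t) = 3/(8*(1 - 5*e^(t)/8))
M′(t) = 15*e^(t)/(25*e^(2*t) - 80*e^(t) + 64)
M′′(t) = (-75*e^(2*t) - 120*e^(t))/(125*e^(3*t) - 600*e^(2*t) + 960*e^(t) - 512)
M′′′(t) = (375*e^(3*t) + 2400*e^(2*t) + 960*e^(t))/(625*e^(4*t) - 4000*e^(3*t) + 9600*e^(2*t) - 10240*e^(t) + 4096)
M′′′′(t) = (-1875*e^(4*t) - 33000*e^(3*t) - 52800*e^(2*t) - 7680*e^(t))/(3125*e^(5*t) - 25000*e^(4*t) + 80000*e^(3*t) - 128000*e^(2*t) + 102400*e^(t) - 32768)

E[X^4] = M′′′′(0) = 10595/27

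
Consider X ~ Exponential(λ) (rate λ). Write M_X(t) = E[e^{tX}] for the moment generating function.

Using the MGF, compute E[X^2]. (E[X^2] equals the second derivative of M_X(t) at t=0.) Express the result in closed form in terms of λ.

M_X(t) = λ/(λ - t)
M′(t) = λ/(λ^2 - 2*λ*t + t^2)
M′′(t) = -2*λ/(-λ^3 + 3*λ^2*t - 3*λ*t^2 + t^3)

E[X^2] = M′′(0) = 2/λ^2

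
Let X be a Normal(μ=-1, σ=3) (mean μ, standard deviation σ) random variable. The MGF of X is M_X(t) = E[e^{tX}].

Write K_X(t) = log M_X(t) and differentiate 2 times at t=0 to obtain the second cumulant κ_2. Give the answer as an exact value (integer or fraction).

κ_2 = K^(2)(0) = 9

M_X(t) = e^(9*t^2/2 - t)
K_X(t) = log M_X(t) = 9*t^2/2 - t
K^(2)(t) = 9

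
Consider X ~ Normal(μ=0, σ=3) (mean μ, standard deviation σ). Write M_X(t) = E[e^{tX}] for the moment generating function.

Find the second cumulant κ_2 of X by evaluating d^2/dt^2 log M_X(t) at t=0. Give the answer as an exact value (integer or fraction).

κ_2 = d^2K/dt^2 |_{t=0} = 9

M_X(t) = e^(9*t^2/2)
K_X(t) = log M_X(t) = 9*t^2/2
dK/dt = 9*t
d^2K/dt^2 = 9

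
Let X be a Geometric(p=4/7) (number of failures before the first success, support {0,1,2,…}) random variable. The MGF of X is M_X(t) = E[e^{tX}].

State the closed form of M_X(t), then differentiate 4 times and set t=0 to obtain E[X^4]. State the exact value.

E[X^4] = M′′′′(0) = 1005/32

M_X(t) = 4/(7*(1 - 3*e^(t)/7))
M′(t) = 12*e^(t)/(9*e^(2*t) - 42*e^(t) + 49)
M′′(t) = (-36*e^(2*t) - 84*e^(t))/(27*e^(3*t) - 189*e^(2*t) + 441*e^(t) - 343)
M′′′(t) = (108*e^(3*t) + 1008*e^(2*t) + 588*e^(t))/(81*e^(4*t) - 756*e^(3*t) + 2646*e^(2*t) - 4116*e^(t) + 2401)
M′′′′(t) = (-324*e^(4*t) - 8316*e^(3*t) - 19404*e^(2*t) - 4116*e^(t))/(243*e^(5*t) - 2835*e^(4*t) + 13230*e^(3*t) - 30870*e^(2*t) + 36015*e^(t) - 16807)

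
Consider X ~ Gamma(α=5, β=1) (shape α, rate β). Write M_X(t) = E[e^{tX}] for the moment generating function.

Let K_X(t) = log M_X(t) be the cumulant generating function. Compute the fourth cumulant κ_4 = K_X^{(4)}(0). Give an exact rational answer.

κ_4 = d^4K/dt^4 |_{t=0} = 30

M_X(t) = (1 - t)^(-5)
K_X(t) = log M_X(t) = -5*log(1 - t)
dK/dt = -5/(t - 1)
d^2K/dt^2 = 5/(t^2 - 2*t + 1)
d^3K/dt^3 = -10/(t^3 - 3*t^2 + 3*t - 1)
d^4K/dt^4 = 30/(t^4 - 4*t^3 + 6*t^2 - 4*t + 1)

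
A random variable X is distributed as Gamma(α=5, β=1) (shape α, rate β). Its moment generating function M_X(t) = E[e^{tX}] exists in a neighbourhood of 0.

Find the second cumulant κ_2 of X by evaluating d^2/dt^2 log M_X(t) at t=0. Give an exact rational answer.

κ_2 = K^(2)(0) = 5

M_X(t) = (1 - t)^(-5)
K_X(t) = log M_X(t) = -5*log(1 - t)
K^(2)(t) = 5/(t^2 - 2*t + 1)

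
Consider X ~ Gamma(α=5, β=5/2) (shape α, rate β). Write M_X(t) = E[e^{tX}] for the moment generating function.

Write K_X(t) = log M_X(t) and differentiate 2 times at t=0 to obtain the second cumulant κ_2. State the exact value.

κ_2 = d^2K/dt^2 |_{t=0} = 4/5

M_X(t) = 3125/(32*(5/2 - t)^5)
K_X(t) = log M_X(t) = -5*log(5/2 - t) - 5*log(2) + 5*log(5)
dK/dt = -10/(2*t - 5)
d^2K/dt^2 = 20/(4*t^2 - 20*t + 25)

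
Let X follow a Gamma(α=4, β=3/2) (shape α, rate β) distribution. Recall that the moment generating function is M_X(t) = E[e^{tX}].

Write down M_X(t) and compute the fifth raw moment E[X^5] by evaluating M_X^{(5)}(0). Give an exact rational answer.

M_X(t) = 81/(16*(3/2 - t)^4)
D^5[M](t) = -17418240/(512*t^9 - 6912*t^8 + 41472*t^7 - 145152*t^6 + 326592*t^5 - 489888*t^4 + 489888*t^3 - 314928*t^2 + 118098*t - 19683)

E[X^5] = D^5[M](0) = 71680/81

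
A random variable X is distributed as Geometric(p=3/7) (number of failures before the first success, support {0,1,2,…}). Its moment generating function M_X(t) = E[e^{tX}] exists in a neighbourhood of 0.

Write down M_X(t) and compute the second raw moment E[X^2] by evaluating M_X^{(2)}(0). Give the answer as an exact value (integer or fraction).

M_X(t) = 3/(7*(1 - 4*e^(t)/7))
dM/dt = 12*e^(t)/(16*e^(2*t) - 56*e^(t) + 49)
d^2M/dt^2 = (-48*e^(2*t) - 84*e^(t))/(64*e^(3*t) - 336*e^(2*t) + 588*e^(t) - 343)

E[X^2] = d^2M/dt^2 |_{t=0} = 44/9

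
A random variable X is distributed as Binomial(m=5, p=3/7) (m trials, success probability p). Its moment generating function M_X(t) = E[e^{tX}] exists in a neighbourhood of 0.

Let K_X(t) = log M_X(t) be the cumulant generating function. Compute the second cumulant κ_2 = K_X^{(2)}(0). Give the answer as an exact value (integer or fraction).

κ_2 = K^(2)(0) = 60/49

M_X(t) = (3*e^(t)/7 + 4/7)^5
K_X(t) = log M_X(t) = 5*log(3*e^(t)/7 + 4/7)
K^(2)(t) = 60*e^(t)/(9*e^(2*t) + 24*e^(t) + 16)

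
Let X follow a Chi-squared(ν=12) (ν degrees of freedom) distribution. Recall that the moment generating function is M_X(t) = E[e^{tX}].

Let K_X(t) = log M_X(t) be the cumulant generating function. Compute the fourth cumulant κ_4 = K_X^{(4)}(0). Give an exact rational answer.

M_X(t) = (1 - 2*t)^(-6)
K_X(t) = log M_X(t) = -6*log(1 - 2*t)
K^(4)(t) = 576/(16*t^4 - 32*t^3 + 24*t^2 - 8*t + 1)

κ_4 = K^(4)(0) = 576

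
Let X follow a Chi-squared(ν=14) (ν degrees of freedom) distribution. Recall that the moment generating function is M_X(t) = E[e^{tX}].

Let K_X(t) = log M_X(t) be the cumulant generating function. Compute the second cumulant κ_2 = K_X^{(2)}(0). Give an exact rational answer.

M_X(t) = (1 - 2*t)^(-7)
K_X(t) = log M_X(t) = -7*log(1 - 2*t)
D^2[K](t) = 28/(4*t^2 - 4*t + 1)

κ_2 = D^2[K](0) = 28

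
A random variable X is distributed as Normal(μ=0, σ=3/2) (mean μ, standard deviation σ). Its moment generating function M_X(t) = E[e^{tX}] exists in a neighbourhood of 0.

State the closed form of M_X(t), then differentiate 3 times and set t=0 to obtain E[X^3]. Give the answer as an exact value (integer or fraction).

E[X^3] = d^3M/dt^3 |_{t=0} = 0

M_X(t) = e^(9*t^2/8)
dM/dt = 9*t*e^(9*t^2/8)/4
d^2M/dt^2 = 81*t^2*e^(9*t^2/8)/16 + 9*e^(9*t^2/8)/4
d^3M/dt^3 = 729*t^3*e^(9*t^2/8)/64 + 243*t*e^(9*t^2/8)/16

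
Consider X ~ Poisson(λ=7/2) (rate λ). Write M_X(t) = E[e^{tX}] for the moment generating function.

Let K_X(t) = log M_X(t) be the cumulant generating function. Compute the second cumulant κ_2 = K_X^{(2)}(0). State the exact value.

M_X(t) = e^(7*e^(t)/2 - 7/2)
K_X(t) = log M_X(t) = 7*e^(t)/2 - 7/2
D^2[K](t) = 7*e^(t)/2

κ_2 = D^2[K](0) = 7/2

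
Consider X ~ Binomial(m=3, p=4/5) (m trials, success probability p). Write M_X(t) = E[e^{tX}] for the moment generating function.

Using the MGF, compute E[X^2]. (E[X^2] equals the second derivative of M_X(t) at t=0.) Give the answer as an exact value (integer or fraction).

M_X(t) = (4*e^(t)/5 + 1/5)^3
M′(t) = 192*e^(3*t)/125 + 96*e^(2*t)/125 + 12*e^(t)/125
M′′(t) = 576*e^(3*t)/125 + 192*e^(2*t)/125 + 12*e^(t)/125

E[X^2] = M′′(0) = 156/25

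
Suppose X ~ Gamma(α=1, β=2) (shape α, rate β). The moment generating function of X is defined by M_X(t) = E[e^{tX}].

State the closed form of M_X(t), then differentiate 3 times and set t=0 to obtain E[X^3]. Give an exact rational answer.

E[X^3] = M^(3)(0) = 3/4

M_X(t) = 2/(2 - t)
M^(3)(t) = 12/(t^4 - 8*t^3 + 24*t^2 - 32*t + 16)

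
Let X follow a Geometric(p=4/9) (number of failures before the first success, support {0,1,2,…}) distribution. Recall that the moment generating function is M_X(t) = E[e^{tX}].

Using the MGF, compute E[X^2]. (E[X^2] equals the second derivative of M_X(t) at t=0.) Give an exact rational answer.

M_X(t) = 4/(9*(1 - 5*e^(t)/9))
D^2[M](t) = (-100*e^(2*t) - 180*e^(t))/(125*e^(3*t) - 675*e^(2*t) + 1215*e^(t) - 729)

E[X^2] = D^2[M](0) = 35/8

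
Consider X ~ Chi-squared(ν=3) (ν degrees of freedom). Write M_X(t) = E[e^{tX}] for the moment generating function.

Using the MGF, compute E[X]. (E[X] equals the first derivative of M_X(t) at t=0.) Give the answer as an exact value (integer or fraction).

E[X] = dM/dt |_{t=0} = 3

M_X(t) = (1 - 2*t)^(-3/2)
dM/dt = 3/(4*t^2*√(1 - 2*t) - 4*t*√(1 - 2*t) + √(1 - 2*t))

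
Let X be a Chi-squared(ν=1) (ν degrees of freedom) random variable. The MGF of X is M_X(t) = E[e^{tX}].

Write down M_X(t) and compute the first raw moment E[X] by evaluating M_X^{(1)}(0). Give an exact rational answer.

E[X] = M′(0) = 1

M_X(t) = 1/√(1 - 2*t)
M′(t) = -1/(2*t*√(1 - 2*t) - √(1 - 2*t))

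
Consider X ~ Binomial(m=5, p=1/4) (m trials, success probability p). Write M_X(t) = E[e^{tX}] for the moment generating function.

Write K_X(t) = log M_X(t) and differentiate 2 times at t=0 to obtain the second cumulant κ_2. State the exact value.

M_X(t) = (e^(t)/4 + 3/4)^5
K_X(t) = log M_X(t) = 5*log(e^(t)/4 + 3/4)
dK/dt = 5*e^(t)/(e^(t) + 3)
d^2K/dt^2 = 15*e^(t)/(e^(2*t) + 6*e^(t) + 9)

κ_2 = d^2K/dt^2 |_{t=0} = 15/16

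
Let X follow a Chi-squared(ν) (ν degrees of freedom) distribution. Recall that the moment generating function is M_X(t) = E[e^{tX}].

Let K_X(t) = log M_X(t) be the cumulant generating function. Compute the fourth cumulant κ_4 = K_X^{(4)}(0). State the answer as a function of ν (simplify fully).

M_X(t) = (1 - 2*t)^(-ν/2)
K_X(t) = log M_X(t) = -ν*log(1 - 2*t)/2
D^4[K](t) = 48*ν/(16*t^4 - 32*t^3 + 24*t^2 - 8*t + 1)

κ_4 = D^4[K](0) = 48*ν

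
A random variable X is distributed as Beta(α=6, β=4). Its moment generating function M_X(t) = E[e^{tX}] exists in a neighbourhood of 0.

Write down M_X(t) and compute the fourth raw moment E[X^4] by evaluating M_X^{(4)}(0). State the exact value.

M_X(t) = ₁F₁(6; 10; t)
dM/dt = 3*₁F₁(7; 11; t)/5
d^2M/dt^2 = 21*₁F₁(8; 12; t)/55
d^3M/dt^3 = 14*₁F₁(9; 13; t)/55
d^4M/dt^4 = 126*₁F₁(10; 14; t)/715

E[X^4] = d^4M/dt^4 |_{t=0} = 126/715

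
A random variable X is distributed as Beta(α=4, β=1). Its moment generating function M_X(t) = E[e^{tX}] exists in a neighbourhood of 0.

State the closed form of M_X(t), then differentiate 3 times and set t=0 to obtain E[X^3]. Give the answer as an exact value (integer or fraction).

E[X^3] = M^(3)(0) = 4/7

M_X(t) = ₁F₁(4; 5; t)
M^(3)(t) = 4*₁F₁(7; 8; t)/7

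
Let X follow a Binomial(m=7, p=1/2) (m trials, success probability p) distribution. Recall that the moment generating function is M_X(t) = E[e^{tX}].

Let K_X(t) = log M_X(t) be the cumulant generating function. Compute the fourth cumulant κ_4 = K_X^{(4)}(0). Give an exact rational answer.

M_X(t) = (e^(t)/2 + 1/2)^7
K_X(t) = log M_X(t) = 7*log(e^(t)/2 + 1/2)
D^4[K](t) = (7*e^(3*t) - 28*e^(2*t) + 7*e^(t))/(e^(4*t) + 4*e^(3*t) + 6*e^(2*t) + 4*e^(t) + 1)

κ_4 = D^4[K](0) = -7/8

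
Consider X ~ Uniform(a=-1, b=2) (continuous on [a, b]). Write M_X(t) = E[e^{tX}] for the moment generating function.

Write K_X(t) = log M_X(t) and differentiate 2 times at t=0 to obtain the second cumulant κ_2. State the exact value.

M_X(t) = (e^(2*t) - e^(-t))/(3*t)
K_X(t) = log M_X(t) = -log(t) + log(e^(2*t) - e^(-t)) - log(3)
K^(2)(t) = (-9*t^2*e^(3*t) + e^(6*t) - 2*e^(3*t) + 1)/(t^2*e^(6*t) - 2*t^2*e^(3*t) + t^2)

κ_2 = K^(2)(0) = 3/4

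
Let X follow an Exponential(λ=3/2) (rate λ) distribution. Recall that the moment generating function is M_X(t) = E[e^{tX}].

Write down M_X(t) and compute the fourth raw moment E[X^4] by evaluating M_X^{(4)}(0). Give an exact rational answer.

M_X(t) = 3/(2*(3/2 - t))
D^4[M](t) = -1152/(32*t^5 - 240*t^4 + 720*t^3 - 1080*t^2 + 810*t - 243)

E[X^4] = D^4[M](0) = 128/27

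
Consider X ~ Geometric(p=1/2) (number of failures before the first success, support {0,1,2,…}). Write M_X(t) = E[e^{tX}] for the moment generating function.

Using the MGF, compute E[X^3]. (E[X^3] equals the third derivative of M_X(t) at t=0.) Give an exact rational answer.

E[X^3] = M^(3)(0) = 13

M_X(t) = 1/(2*(1 - e^(t)/2))
M^(3)(t) = (e^(3*t) + 8*e^(2*t) + 4*e^(t))/(e^(4*t) - 8*e^(3*t) + 24*e^(2*t) - 32*e^(t) + 16)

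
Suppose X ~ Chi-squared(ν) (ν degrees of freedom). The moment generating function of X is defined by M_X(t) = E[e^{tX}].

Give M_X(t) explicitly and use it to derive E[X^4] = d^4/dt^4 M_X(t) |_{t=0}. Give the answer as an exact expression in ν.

M_X(t) = (1 - 2*t)^(-ν/2)
M′(t) = -ν/(2*t*(1 - 2*t)^(ν/2) - (1 - 2*t)^(ν/2))
M′′(t) = (ν^2 + 2*ν)/(4*t^2*(1 - 2*t)^(ν/2) - 4*t*(1 - 2*t)^(ν/2) + (1 - 2*t)^(ν/2))
M′′′(t) = (-ν^3 - 6*ν^2 - 8*ν)/(8*t^3*(1 - 2*t)^(ν/2) - 12*t^2*(1 - 2*t)^(ν/2) + 6*t*(1 - 2*t)^(ν/2) - (1 - 2*t)^(ν/2))
M′′′′(t) = (ν^4 + 12*ν^3 + 44*ν^2 + 48*ν)/(16*t^4*(1 - 2*t)^(ν/2) - 32*t^3*(1 - 2*t)^(ν/2) + 24*t^2*(1 - 2*t)^(ν/2) - 8*t*(1 - 2*t)^(ν/2) + (1 - 2*t)^(ν/2))

E[X^4] = M′′′′(0) = ν*(ν^3 + 12*ν^2 + 44*ν + 48)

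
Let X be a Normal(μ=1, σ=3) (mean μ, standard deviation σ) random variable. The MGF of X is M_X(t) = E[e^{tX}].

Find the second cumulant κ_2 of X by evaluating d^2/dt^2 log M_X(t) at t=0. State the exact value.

κ_2 = K′′(0) = 9

M_X(t) = e^(9*t^2/2 + t)
K_X(t) = log M_X(t) = 9*t^2/2 + t
K′(t) = 9*t + 1
K′′(t) = 9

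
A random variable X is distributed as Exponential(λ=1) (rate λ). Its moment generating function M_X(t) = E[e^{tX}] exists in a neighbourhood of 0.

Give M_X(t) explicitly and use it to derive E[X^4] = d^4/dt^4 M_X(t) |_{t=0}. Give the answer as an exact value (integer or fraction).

M_X(t) = 1/(1 - t)
dM/dt = 1/(t^2 - 2*t + 1)
d^2M/dt^2 = -2/(t^3 - 3*t^2 + 3*t - 1)
d^3M/dt^3 = 6/(t^4 - 4*t^3 + 6*t^2 - 4*t + 1)
d^4M/dt^4 = -24/(t^5 - 5*t^4 + 10*t^3 - 10*t^2 + 5*t - 1)

E[X^4] = d^4M/dt^4 |_{t=0} = 24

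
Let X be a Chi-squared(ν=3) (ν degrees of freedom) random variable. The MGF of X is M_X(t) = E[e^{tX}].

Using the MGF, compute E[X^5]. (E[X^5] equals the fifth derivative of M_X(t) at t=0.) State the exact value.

E[X^5] = d^5M/dt^5 |_{t=0} = 10395

M_X(t) = (1 - 2*t)^(-3/2)
dM/dt = 3/(4*t^2*√(1 - 2*t) - 4*t*√(1 - 2*t) + √(1 - 2*t))
d^2M/dt^2 = -15/(8*t^3*√(1 - 2*t) - 12*t^2*√(1 - 2*t) + 6*t*√(1 - 2*t) - √(1 - 2*t))
d^3M/dt^3 = 105/(16*t^4*√(1 - 2*t) - 32*t^3*√(1 - 2*t) + 24*t^2*√(1 - 2*t) - 8*t*√(1 - 2*t) + √(1 - 2*t))
d^4M/dt^4 = -945/(32*t^5*√(1 - 2*t) - 80*t^4*√(1 - 2*t) + 80*t^3*√(1 - 2*t) - 40*t^2*√(1 - 2*t) + 10*t*√(1 - 2*t) - √(1 - 2*t))
d^5M/dt^5 = 10395/(64*t^6*√(1 - 2*t) - 192*t^5*√(1 - 2*t) + 240*t^4*√(1 - 2*t) - 160*t^3*√(1 - 2*t) + 60*t^2*√(1 - 2*t) - 12*t*√(1 - 2*t) + √(1 - 2*t))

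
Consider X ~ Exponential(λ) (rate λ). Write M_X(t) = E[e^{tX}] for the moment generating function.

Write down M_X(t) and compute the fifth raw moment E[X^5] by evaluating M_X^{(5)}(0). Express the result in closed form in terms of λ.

E[X^5] = M^(5)(0) = 120/λ^5

M_X(t) = λ/(λ - t)
M^(5)(t) = 120*λ/(λ^6 - 6*λ^5*t + 15*λ^4*t^2 - 20*λ^3*t^3 + 15*λ^2*t^4 - 6*λ*t^5 + t^6)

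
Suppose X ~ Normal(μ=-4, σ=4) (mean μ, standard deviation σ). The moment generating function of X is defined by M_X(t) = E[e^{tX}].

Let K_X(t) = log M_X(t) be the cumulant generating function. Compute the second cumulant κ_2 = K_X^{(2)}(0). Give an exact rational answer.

M_X(t) = e^(8*t^2 - 4*t)
K_X(t) = log M_X(t) = 8*t^2 - 4*t
D^2[K](t) = 16

κ_2 = D^2[K](0) = 16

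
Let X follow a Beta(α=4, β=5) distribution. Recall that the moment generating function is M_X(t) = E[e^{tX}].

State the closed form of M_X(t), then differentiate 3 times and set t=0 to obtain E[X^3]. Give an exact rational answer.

M_X(t) = ₁F₁(4; 9; t)
dM/dt = 4*₁F₁(5; 10; t)/9
d^2M/dt^2 = 2*₁F₁(6; 11; t)/9
d^3M/dt^3 = 4*₁F₁(7; 12; t)/33

E[X^3] = d^3M/dt^3 |_{t=0} = 4/33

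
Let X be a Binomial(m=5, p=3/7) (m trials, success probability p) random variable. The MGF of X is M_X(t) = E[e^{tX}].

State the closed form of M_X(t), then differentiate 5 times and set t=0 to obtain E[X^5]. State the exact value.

E[X^5] = M^(5)(0) = 3656175/16807

M_X(t) = (3*e^(t)/7 + 4/7)^5
M^(5)(t) = 759375*e^(5*t)/16807 + 1658880*e^(4*t)/16807 + 1049760*e^(3*t)/16807 + 184320*e^(2*t)/16807 + 3840*e^(t)/16807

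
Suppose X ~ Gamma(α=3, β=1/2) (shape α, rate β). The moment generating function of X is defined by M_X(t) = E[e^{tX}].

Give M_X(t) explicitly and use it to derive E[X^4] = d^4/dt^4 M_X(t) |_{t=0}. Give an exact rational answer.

M_X(t) = 1/(8*(1/2 - t)^3)
M′(t) = 6/(16*t^4 - 32*t^3 + 24*t^2 - 8*t + 1)
M′′(t) = -48/(32*t^5 - 80*t^4 + 80*t^3 - 40*t^2 + 10*t - 1)
M′′′(t) = 480/(64*t^6 - 192*t^5 + 240*t^4 - 160*t^3 + 60*t^2 - 12*t + 1)
M′′′′(t) = -5760/(128*t^7 - 448*t^6 + 672*t^5 - 560*t^4 + 280*t^3 - 84*t^2 + 14*t - 1)

E[X^4] = M′′′′(0) = 5760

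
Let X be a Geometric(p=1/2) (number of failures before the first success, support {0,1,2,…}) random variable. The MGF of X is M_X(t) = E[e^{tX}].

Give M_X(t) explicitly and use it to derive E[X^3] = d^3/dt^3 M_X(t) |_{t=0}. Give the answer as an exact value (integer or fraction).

E[X^3] = M′′′(0) = 13

M_X(t) = 1/(2*(1 - e^(t)/2))
M′(t) = e^(t)/(e^(2*t) - 4*e^(t) + 4)
M′′(t) = (-e^(2*t) - 2*e^(t))/(e^(3*t) - 6*e^(2*t) + 12*e^(t) - 8)
M′′′(t) = (e^(3*t) + 8*e^(2*t) + 4*e^(t))/(e^(4*t) - 8*e^(3*t) + 24*e^(2*t) - 32*e^(t) + 16)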